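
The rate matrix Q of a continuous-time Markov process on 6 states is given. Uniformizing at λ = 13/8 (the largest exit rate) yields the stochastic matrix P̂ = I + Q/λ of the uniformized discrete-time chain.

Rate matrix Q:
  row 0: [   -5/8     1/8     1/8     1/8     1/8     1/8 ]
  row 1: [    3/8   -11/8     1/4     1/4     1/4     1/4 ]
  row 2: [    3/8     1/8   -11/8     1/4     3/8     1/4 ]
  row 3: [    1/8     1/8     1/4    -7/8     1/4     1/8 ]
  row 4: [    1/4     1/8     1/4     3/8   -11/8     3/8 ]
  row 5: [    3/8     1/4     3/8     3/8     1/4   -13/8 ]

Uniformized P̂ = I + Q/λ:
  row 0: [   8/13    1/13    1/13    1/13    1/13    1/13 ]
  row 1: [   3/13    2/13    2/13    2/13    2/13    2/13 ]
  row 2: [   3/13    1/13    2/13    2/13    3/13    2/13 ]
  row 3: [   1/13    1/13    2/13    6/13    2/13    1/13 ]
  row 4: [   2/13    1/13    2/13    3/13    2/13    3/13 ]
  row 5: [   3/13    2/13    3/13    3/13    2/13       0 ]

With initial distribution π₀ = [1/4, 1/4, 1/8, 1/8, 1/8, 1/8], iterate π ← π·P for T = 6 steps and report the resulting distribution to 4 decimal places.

π = [0.3035, 0.0923, 0.1388, 0.2161, 0.1412, 0.1081]

t=0: π = [0.2500, 0.2500, 0.1250, 0.1250, 0.1250, 0.1250]
t=1: π = [0.2981, 0.1058, 0.1442, 0.1923, 0.1442, 0.1154]
t=2: π = [0.3047, 0.0939, 0.1398, 0.2101, 0.1420, 0.1095]
t=3: π = [0.3047, 0.0926, 0.1388, 0.2144, 0.1412, 0.1083]
t=4: π = [0.3041, 0.0924, 0.1387, 0.2156, 0.1411, 0.1081]
t=5: π = [0.3037, 0.0923, 0.1388, 0.2159, 0.1411, 0.1081]
t=6: π = [0.3035, 0.0923, 0.1388, 0.2161, 0.1412, 0.1081]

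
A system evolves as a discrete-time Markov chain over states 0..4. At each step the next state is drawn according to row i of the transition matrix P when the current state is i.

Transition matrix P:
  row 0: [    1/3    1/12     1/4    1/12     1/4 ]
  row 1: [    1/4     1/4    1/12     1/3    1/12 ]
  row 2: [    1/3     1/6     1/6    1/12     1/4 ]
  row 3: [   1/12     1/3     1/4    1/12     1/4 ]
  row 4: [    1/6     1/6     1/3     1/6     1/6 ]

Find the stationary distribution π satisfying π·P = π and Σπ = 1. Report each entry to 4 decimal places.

Balance equations π_j = Σ_i π_i·P[i][j]:
  π_0 = 1/3·π_0 + 1/4·π_1 + 1/3·π_2 + 1/12·π_3 + 1/6·π_4
  π_1 = 1/12·π_0 + 1/4·π_1 + 1/6·π_2 + 1/3·π_3 + 1/6·π_4
  π_2 = 1/4·π_0 + 1/12·π_1 + 1/6·π_2 + 1/4·π_3 + 1/3·π_4
  π_3 = 1/12·π_0 + 1/3·π_1 + 1/12·π_2 + 1/12·π_3 + 1/6·π_4
  normalize: π_0 + π_1 + π_2 + π_3 + π_4 = 1
Solving the linear system gives exactly π = [4822/19485, 1208/6495, 1414/6495, 2858/19485, 1313/6495].

π = [0.2475, 0.1860, 0.2177, 0.1467, 0.2022]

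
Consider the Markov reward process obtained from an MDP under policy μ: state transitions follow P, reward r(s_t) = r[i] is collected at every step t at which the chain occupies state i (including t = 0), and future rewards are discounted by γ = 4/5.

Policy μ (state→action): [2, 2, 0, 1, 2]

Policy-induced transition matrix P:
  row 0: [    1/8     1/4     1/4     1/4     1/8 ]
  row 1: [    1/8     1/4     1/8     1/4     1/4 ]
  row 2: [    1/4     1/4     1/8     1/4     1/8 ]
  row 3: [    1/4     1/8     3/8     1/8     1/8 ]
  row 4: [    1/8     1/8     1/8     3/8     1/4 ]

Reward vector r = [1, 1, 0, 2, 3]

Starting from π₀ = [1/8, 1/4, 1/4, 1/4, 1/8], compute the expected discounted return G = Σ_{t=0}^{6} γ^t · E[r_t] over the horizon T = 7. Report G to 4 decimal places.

t=0: π = [0.1250, 0.2500, 0.2500, 0.2500, 0.1250], E[r] = 1.2500, γ^t·E[r] = 1.250000, running G = 1.250000
t=1: π = [0.1875, 0.2031, 0.2031, 0.2344, 0.1719], E[r] = 1.3750, γ^t·E[r] = 1.100000, running G = 2.350000
t=2: π = [0.1797, 0.1992, 0.2070, 0.2422, 0.1719], E[r] = 1.3789, γ^t·E[r] = 0.882500, running G = 3.232500
t=3: π = [0.1812, 0.1982, 0.2080, 0.2412, 0.1714], E[r] = 1.3760, γ^t·E[r] = 0.704500, running G = 3.937000
t=4: π = [0.1812, 0.1984, 0.2079, 0.2413, 0.1712], E[r] = 1.3757, γ^t·E[r] = 0.563500, running G = 4.500500
t=5: π = [0.1812, 0.1984, 0.2080, 0.2412, 0.1712], E[r] = 1.3757, γ^t·E[r] = 0.450785, running G = 4.951285
t=6: π = [0.1812, 0.1984, 0.2080, 0.2412, 0.1712], E[r] = 1.3757, γ^t·E[r] = 0.360632, running G = 5.311917

G = 5.3119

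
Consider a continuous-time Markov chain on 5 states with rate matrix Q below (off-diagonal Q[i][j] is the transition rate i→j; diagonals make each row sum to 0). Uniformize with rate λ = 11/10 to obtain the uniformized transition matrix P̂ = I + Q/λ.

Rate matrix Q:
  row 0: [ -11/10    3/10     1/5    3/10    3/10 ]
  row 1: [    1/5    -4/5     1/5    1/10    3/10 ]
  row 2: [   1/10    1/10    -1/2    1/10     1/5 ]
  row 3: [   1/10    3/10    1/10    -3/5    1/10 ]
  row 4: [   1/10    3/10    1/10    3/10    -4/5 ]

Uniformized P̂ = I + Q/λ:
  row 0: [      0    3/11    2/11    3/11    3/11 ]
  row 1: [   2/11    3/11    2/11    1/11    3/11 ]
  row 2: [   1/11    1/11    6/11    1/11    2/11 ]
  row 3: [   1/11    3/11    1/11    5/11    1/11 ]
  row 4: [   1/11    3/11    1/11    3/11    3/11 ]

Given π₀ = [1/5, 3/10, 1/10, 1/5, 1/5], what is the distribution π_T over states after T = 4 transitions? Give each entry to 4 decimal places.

π = [0.1029, 0.2335, 0.2198, 0.2334, 0.2104]

t=0: π = [0.2000, 0.3000, 0.1000, 0.2000, 0.2000]
t=1: π = [0.1000, 0.2545, 0.1818, 0.2364, 0.2273]
t=2: π = [0.1050, 0.2397, 0.2058, 0.2364, 0.2132]
t=3: π = [0.1032, 0.2353, 0.2158, 0.2347, 0.2110]
t=4: π = [0.1029, 0.2335, 0.2198, 0.2334, 0.2104]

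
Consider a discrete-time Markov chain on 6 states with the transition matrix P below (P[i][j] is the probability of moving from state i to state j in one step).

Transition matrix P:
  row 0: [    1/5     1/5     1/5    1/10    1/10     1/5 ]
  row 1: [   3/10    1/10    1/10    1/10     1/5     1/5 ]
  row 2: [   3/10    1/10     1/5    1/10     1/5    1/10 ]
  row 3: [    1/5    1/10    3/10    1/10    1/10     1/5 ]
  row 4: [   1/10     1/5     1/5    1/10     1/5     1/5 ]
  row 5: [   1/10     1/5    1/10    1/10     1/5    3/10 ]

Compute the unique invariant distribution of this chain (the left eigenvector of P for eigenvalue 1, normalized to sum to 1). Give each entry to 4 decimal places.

Balance equations π_j = Σ_i π_i·P[i][j]:
  π_0 = 1/5·π_0 + 3/10·π_1 + 3/10·π_2 + 1/5·π_3 + 1/10·π_4 + 1/10·π_5
  π_1 = 1/5·π_0 + 1/10·π_1 + 1/10·π_2 + 1/10·π_3 + 1/5·π_4 + 1/5·π_5
  π_2 = 1/5·π_0 + 1/10·π_1 + 1/5·π_2 + 3/10·π_3 + 1/5·π_4 + 1/10·π_5
  π_3 = 1/10·π_0 + 1/10·π_1 + 1/10·π_2 + 1/10·π_3 + 1/10·π_4 + 1/10·π_5
  π_4 = 1/10·π_0 + 1/5·π_1 + 1/5·π_2 + 1/10·π_3 + 1/5·π_4 + 1/5·π_5
  normalize: π_0 + π_1 + π_2 + π_3 + π_4 + π_5 = 1
Solving the linear system gives exactly π = [1709/8730, 761/4850, 422/2425, 1/10, 7439/43650, 492/2425].

π = [0.1958, 0.1569, 0.1740, 0.1000, 0.1704, 0.2029]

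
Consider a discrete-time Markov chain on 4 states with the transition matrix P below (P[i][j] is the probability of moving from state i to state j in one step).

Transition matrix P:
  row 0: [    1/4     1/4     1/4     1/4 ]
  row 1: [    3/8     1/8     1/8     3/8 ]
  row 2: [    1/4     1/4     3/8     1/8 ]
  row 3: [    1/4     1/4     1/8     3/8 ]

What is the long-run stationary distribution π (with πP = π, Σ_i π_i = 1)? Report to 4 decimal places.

Balance equations π_j = Σ_i π_i·P[i][j]:
  π_0 = 1/4·π_0 + 3/8·π_1 + 1/4·π_2 + 1/4·π_3
  π_1 = 1/4·π_0 + 1/8·π_1 + 1/4·π_2 + 1/4·π_3
  π_2 = 1/4·π_0 + 1/8·π_1 + 3/8·π_2 + 1/8·π_3
  normalize: π_0 + π_1 + π_2 + π_3 = 1
Solving the linear system gives exactly π = [5/18, 2/9, 23/108, 31/108].

π = [0.2778, 0.2222, 0.2130, 0.2870]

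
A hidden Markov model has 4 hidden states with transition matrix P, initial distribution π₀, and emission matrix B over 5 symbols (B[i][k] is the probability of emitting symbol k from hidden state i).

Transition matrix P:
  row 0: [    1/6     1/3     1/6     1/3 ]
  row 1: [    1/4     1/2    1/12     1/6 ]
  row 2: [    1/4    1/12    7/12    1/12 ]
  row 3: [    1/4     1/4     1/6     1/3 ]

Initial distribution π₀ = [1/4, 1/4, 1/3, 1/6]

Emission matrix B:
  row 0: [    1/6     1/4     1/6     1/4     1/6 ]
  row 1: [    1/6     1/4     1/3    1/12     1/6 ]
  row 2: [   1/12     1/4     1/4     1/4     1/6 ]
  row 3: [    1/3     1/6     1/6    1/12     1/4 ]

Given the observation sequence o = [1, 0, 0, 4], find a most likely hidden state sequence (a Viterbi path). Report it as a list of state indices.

t=0: δ = [6.250e-02, 6.250e-02, 8.333e-02, 2.778e-02]  (obs o_0=1)
t=1: δ = [3.472e-03, 5.208e-03, 4.051e-03, 6.944e-03]  ψ = [2, 1, 2, 0]  (obs o_1=0)
t=2: δ = [2.894e-04, 4.340e-04, 1.969e-04, 7.716e-04]  ψ = [3, 1, 2, 3]  (obs o_2=0)
t=3: δ = [3.215e-05, 3.617e-05, 2.143e-05, 6.430e-05]  ψ = [3, 1, 3, 3]  (obs o_3=4)
backtrack: best end state = 3; path = [0, 3, 3, 3]

path = [0, 3, 3, 3]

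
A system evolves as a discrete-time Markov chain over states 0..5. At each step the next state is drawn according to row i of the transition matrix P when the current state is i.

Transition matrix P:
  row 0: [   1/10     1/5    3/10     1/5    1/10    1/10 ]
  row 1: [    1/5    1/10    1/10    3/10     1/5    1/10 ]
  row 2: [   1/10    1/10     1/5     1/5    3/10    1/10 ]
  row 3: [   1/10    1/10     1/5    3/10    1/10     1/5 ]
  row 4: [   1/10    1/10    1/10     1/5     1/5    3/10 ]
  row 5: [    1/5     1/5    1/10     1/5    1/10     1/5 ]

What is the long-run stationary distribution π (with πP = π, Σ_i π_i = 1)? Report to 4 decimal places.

Balance equations π_j = Σ_i π_i·P[i][j]:
  π_0 = 1/10·π_0 + 1/5·π_1 + 1/10·π_2 + 1/10·π_3 + 1/10·π_4 + 1/5·π_5
  π_1 = 1/5·π_0 + 1/10·π_1 + 1/10·π_2 + 1/10·π_3 + 1/10·π_4 + 1/5·π_5
  π_2 = 3/10·π_0 + 1/10·π_1 + 1/5·π_2 + 1/5·π_3 + 1/10·π_4 + 1/10·π_5
  π_3 = 1/5·π_0 + 3/10·π_1 + 1/5·π_2 + 3/10·π_3 + 1/5·π_4 + 1/5·π_5
  π_4 = 1/10·π_0 + 1/5·π_1 + 3/10·π_2 + 1/10·π_3 + 1/5·π_4 + 1/10·π_5
  normalize: π_0 + π_1 + π_2 + π_3 + π_4 + π_5 = 1
Solving the linear system gives exactly π = [547/4195, 547/4195, 698/4195, 993/4195, 682/4195, 728/4195].

π = [0.1304, 0.1304, 0.1664, 0.2367, 0.1626, 0.1735]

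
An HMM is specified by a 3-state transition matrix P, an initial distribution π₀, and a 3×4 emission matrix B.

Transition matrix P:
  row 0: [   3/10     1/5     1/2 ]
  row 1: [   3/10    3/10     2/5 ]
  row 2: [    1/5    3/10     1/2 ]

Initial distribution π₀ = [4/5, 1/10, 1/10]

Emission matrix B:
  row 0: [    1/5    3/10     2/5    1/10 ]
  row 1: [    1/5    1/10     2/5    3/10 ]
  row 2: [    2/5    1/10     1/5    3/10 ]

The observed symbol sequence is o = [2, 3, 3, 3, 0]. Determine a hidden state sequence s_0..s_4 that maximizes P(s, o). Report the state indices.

t=0: δ = [3.200e-01, 4.000e-02, 2.000e-02]  (obs o_0=2)
t=1: δ = [9.600e-03, 1.920e-02, 4.800e-02]  ψ = [0, 0, 0]  (obs o_1=3)
t=2: δ = [9.600e-04, 4.320e-03, 7.200e-03]  ψ = [2, 2, 2]  (obs o_2=3)
t=3: δ = [1.440e-04, 6.480e-04, 1.080e-03]  ψ = [2, 2, 2]  (obs o_3=3)
t=4: δ = [4.320e-05, 6.480e-05, 2.160e-04]  ψ = [2, 2, 2]  (obs o_4=0)
backtrack: best end state = 2; path = [0, 2, 2, 2, 2]

path = [0, 2, 2, 2, 2]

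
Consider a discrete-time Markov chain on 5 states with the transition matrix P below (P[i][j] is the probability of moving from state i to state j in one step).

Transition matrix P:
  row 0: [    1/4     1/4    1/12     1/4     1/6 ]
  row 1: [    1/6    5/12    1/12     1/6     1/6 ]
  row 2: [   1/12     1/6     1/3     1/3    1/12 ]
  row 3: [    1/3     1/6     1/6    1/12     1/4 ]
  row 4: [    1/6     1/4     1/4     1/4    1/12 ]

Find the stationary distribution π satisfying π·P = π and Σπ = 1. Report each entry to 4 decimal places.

Balance equations π_j = Σ_i π_i·P[i][j]:
  π_0 = 1/4·π_0 + 1/6·π_1 + 1/12·π_2 + 1/3·π_3 + 1/6·π_4
  π_1 = 1/4·π_0 + 5/12·π_1 + 1/6·π_2 + 1/6·π_3 + 1/4·π_4
  π_2 = 1/12·π_0 + 1/12·π_1 + 1/3·π_2 + 1/6·π_3 + 1/4·π_4
  π_3 = 1/4·π_0 + 1/6·π_1 + 1/3·π_2 + 1/12·π_3 + 1/4·π_4
  normalize: π_0 + π_1 + π_2 + π_3 + π_4 = 1
Solving the linear system gives exactly π = [418/2047, 537/2047, 346/2047, 425/2047, 321/2047].

π = [0.2042, 0.2623, 0.1690, 0.2076, 0.1568]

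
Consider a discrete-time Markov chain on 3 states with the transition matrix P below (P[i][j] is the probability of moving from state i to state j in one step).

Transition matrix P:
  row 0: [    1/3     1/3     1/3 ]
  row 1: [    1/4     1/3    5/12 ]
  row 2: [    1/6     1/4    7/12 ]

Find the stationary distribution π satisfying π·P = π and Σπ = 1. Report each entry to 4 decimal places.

π = [0.2294, 0.2936, 0.4771]

Balance equations π_j = Σ_i π_i·P[i][j]:
  π_0 = 1/3·π_0 + 1/4·π_1 + 1/6·π_2
  π_1 = 1/3·π_0 + 1/3·π_1 + 1/4·π_2
  normalize: π_0 + π_1 + π_2 = 1
Solving the linear system gives exactly π = [25/109, 32/109, 52/109].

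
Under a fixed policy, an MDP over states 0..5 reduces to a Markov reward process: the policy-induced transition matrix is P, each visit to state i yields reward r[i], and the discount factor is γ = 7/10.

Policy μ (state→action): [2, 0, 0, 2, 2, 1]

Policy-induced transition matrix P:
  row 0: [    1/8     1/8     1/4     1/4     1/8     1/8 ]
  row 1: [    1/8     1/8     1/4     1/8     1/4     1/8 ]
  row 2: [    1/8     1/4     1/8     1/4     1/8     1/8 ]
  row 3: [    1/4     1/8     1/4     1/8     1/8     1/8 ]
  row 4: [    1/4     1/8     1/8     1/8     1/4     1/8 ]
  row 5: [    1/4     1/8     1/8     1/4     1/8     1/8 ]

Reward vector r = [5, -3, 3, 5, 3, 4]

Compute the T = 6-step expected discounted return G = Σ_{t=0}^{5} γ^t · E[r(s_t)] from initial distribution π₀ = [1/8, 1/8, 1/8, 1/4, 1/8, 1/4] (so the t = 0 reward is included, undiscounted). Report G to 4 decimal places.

G = 9.0897

t=0: π = [0.1250, 0.1250, 0.1250, 0.2500, 0.1250, 0.2500], E[r] = 3.2500, γ^t·E[r] = 3.250000, running G = 3.250000
t=1: π = [0.2031, 0.1406, 0.1875, 0.1875, 0.1563, 0.1250], E[r] = 3.0625, γ^t·E[r] = 2.143750, running G = 5.393750
t=2: π = [0.1836, 0.1484, 0.1914, 0.1895, 0.1621, 0.1250], E[r] = 2.9805, γ^t·E[r] = 1.460430, running G = 6.854180
t=3: π = [0.1846, 0.1489, 0.1902, 0.1875, 0.1638, 0.1250], E[r] = 2.9756, γ^t·E[r] = 1.020626, running G = 7.874806
t=4: π = [0.1845, 0.1488, 0.1901, 0.1875, 0.1641, 0.1250], E[r] = 2.9764, γ^t·E[r] = 0.714629, running G = 8.589434
t=5: π = [0.1846, 0.1488, 0.1901, 0.1875, 0.1641, 0.1250], E[r] = 2.9765, γ^t·E[r] = 0.500254, running G = 9.089689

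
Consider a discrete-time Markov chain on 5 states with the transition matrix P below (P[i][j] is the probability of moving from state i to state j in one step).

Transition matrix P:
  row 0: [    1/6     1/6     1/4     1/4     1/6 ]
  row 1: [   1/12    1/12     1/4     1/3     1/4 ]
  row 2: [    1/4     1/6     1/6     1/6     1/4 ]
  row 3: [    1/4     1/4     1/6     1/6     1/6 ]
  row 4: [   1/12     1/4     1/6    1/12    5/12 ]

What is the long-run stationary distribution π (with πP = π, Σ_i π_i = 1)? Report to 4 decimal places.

π = [0.1610, 0.1888, 0.1958, 0.1895, 0.2650]

Balance equations π_j = Σ_i π_i·P[i][j]:
  π_0 = 1/6·π_0 + 1/12·π_1 + 1/4·π_2 + 1/4·π_3 + 1/12·π_4
  π_1 = 1/6·π_0 + 1/12·π_1 + 1/6·π_2 + 1/4·π_3 + 1/4·π_4
  π_2 = 1/4·π_0 + 1/4·π_1 + 1/6·π_2 + 1/6·π_3 + 1/6·π_4
  π_3 = 1/4·π_0 + 1/3·π_1 + 1/6·π_2 + 1/6·π_3 + 1/12·π_4
  normalize: π_0 + π_1 + π_2 + π_3 + π_4 = 1
Solving the linear system gives exactly π = [3145/19539, 3689/19539, 3826/19539, 1234/6513, 31/117].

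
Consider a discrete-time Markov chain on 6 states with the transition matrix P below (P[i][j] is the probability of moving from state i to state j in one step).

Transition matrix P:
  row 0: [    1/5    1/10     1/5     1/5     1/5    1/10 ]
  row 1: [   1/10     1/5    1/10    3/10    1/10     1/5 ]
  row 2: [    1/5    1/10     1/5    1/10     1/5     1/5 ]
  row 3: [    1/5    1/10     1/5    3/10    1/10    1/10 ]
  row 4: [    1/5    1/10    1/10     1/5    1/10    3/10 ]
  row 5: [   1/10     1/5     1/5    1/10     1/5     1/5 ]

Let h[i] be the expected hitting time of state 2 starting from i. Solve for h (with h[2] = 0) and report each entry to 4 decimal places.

h = [5.8105, 6.3972, 0.0000, 5.7503, 6.3518, 5.8824]

First-step conditioning: h[2] = 0; for i ≠ 2, h[i] = 1 + Σ_k P[i][k]·h[k].
  h[0] = 1 + 1/5·h[0] + 1/10·h[1] + 1/5·h[3] + 1/5·h[4] + 1/10·h[5]
  h[1] = 1 + 1/10·h[0] + 1/5·h[1] + 3/10·h[3] + 1/10·h[4] + 1/5·h[5]
  h[3] = 1 + 1/5·h[0] + 1/10·h[1] + 3/10·h[3] + 1/10·h[4] + 1/10·h[5]
  h[4] = 1 + 1/5·h[0] + 1/10·h[1] + 1/5·h[3] + 1/10·h[4] + 3/10·h[5]
  h[5] = 1 + 1/10·h[0] + 1/5·h[1] + 1/10·h[3] + 1/5·h[4] + 1/5·h[5]
Solving the 5×5 linear system over states ≠ 2 gives exactly h = [2330/401, 43610/6817, 0, 39200/6817, 43300/6817, 100/17] (h[2] = 0 is the target).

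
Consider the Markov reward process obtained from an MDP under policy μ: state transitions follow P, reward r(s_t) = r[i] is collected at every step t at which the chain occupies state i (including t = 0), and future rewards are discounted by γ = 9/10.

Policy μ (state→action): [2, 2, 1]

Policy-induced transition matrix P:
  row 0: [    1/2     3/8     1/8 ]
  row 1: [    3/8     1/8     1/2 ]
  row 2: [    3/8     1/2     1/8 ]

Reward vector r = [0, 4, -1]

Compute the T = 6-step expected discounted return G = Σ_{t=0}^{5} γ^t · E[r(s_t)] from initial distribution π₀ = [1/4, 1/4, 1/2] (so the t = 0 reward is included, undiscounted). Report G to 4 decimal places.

G = 4.5339

t=0: π = [0.2500, 0.2500, 0.5000], E[r] = 0.5000, γ^t·E[r] = 0.500000, running G = 0.500000
t=1: π = [0.4063, 0.3750, 0.2188], E[r] = 1.2813, γ^t·E[r] = 1.153125, running G = 1.653125
t=2: π = [0.4258, 0.3086, 0.2656], E[r] = 0.9688, γ^t·E[r] = 0.784688, running G = 2.437813
t=3: π = [0.4282, 0.3311, 0.2407], E[r] = 1.0835, γ^t·E[r] = 0.789869, running G = 3.227681
t=4: π = [0.4285, 0.3223, 0.2491], E[r] = 1.0402, γ^t·E[r] = 0.682450, running G = 3.910131
t=5: π = [0.4286, 0.3256, 0.2459], E[r] = 1.0564, γ^t·E[r] = 0.623778, running G = 4.533909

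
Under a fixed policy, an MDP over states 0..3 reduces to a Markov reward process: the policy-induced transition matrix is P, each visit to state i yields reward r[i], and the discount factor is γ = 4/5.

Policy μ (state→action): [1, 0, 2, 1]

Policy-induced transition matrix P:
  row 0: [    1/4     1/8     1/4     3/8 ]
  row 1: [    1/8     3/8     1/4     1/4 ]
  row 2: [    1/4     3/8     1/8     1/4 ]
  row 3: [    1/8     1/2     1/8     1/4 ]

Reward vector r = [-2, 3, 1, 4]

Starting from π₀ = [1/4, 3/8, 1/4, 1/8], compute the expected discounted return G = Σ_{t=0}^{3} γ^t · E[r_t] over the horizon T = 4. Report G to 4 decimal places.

t=0: π = [0.2500, 0.3750, 0.2500, 0.1250], E[r] = 1.3750, γ^t·E[r] = 1.375000, running G = 1.375000
t=1: π = [0.1875, 0.3281, 0.2031, 0.2813], E[r] = 1.9375, γ^t·E[r] = 1.550000, running G = 2.925000
t=2: π = [0.1738, 0.3633, 0.1895, 0.2734], E[r] = 2.0254, γ^t·E[r] = 1.296250, running G = 4.221250
t=3: π = [0.1704, 0.3657, 0.1921, 0.2717], E[r] = 2.0354, γ^t·E[r] = 1.042125, running G = 5.263375

G = 5.2634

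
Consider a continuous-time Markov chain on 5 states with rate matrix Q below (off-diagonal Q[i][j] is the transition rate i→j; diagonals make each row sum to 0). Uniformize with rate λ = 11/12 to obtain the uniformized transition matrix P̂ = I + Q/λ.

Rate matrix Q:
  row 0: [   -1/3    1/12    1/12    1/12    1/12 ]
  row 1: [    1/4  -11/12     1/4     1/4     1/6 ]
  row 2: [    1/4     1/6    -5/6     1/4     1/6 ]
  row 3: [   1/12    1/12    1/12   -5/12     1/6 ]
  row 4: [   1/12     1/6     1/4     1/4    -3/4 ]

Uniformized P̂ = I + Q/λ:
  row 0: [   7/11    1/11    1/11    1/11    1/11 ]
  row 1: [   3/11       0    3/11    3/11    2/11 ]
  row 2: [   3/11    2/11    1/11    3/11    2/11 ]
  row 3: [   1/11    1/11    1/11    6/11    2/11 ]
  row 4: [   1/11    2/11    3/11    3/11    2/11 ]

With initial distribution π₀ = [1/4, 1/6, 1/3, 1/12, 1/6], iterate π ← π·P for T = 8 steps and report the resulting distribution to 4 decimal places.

t=0: π = [0.2500, 0.1667, 0.3333, 0.0833, 0.1667]
t=1: π = [0.3182, 0.1212, 0.1515, 0.2500, 0.1591]
t=2: π = [0.3140, 0.1081, 0.1419, 0.2831, 0.1529]
t=3: π = [0.3077, 0.1079, 0.1384, 0.2928, 0.1533]
t=4: π = [0.3035, 0.1076, 0.1384, 0.2966, 0.1538]
t=5: π = [0.3012, 0.1077, 0.1384, 0.2985, 0.1542]
t=6: π = [0.2999, 0.1077, 0.1385, 0.2994, 0.1544]
t=7: π = [0.2993, 0.1077, 0.1386, 0.2998, 0.1546]
t=8: π = [0.2989, 0.1078, 0.1386, 0.3001, 0.1546]

π = [0.2989, 0.1078, 0.1386, 0.3001, 0.1546]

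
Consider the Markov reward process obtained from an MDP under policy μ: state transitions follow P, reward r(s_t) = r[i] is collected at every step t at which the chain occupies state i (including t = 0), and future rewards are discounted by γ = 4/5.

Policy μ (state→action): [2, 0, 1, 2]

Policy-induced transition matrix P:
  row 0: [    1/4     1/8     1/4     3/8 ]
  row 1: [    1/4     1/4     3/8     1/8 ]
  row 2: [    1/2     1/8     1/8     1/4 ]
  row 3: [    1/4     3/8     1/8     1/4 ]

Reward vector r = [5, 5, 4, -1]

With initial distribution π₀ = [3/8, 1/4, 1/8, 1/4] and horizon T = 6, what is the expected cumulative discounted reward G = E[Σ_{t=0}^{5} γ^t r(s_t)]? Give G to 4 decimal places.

t=0: π = [0.3750, 0.2500, 0.1250, 0.2500], E[r] = 3.3750, γ^t·E[r] = 3.375000, running G = 3.375000
t=1: π = [0.2813, 0.2188, 0.2344, 0.2656], E[r] = 3.1719, γ^t·E[r] = 2.537500, running G = 5.912500
t=2: π = [0.3086, 0.2188, 0.2148, 0.2578], E[r] = 3.2383, γ^t·E[r] = 2.072500, running G = 7.985000
t=3: π = [0.3037, 0.2168, 0.2183, 0.2612], E[r] = 3.2144, γ^t·E[r] = 1.645750, running G = 9.630750
t=4: π = [0.3046, 0.2174, 0.2172, 0.2609], E[r] = 3.2177, γ^t·E[r] = 1.317950, running G = 10.948700
t=5: π = [0.3043, 0.2174, 0.2174, 0.2609], E[r] = 3.2172, γ^t·E[r] = 1.054215, running G = 12.002915

G = 12.0029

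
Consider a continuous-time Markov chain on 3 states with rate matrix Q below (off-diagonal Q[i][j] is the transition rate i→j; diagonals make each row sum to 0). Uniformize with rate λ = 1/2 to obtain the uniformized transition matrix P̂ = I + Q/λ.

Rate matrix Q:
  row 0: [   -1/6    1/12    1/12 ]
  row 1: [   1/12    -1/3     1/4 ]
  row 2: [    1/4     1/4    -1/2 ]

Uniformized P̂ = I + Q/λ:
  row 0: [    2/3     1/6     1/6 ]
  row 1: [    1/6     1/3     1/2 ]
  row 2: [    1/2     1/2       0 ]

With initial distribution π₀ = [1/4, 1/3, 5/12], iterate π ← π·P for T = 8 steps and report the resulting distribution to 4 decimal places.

t=0: π = [0.2500, 0.3333, 0.4167]
t=1: π = [0.4306, 0.3611, 0.2083]
t=2: π = [0.4514, 0.2963, 0.2523]
t=3: π = [0.4765, 0.3002, 0.2234]
t=4: π = [0.4794, 0.2912, 0.2295]
t=5: π = [0.4828, 0.2917, 0.2255]
t=6: π = [0.4832, 0.2904, 0.2263]
t=7: π = [0.4837, 0.2905, 0.2258]
t=8: π = [0.4838, 0.2903, 0.2259]

π = [0.4838, 0.2903, 0.2259]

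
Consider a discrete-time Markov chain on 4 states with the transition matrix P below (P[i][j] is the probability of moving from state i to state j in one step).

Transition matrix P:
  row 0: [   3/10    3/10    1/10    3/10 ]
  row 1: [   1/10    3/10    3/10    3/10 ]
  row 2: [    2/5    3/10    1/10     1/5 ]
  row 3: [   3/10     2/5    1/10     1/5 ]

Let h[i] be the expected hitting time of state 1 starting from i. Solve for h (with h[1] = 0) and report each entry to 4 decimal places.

First-step conditioning: h[1] = 0; for i ≠ 1, h[i] = 1 + Σ_k P[i][k]·h[k].
  h[0] = 1 + 3/10·h[0] + 1/10·h[2] + 3/10·h[3]
  h[2] = 1 + 2/5·h[0] + 1/10·h[2] + 1/5·h[3]
  h[3] = 1 + 3/10·h[0] + 1/10·h[2] + 1/5·h[3]
Solving the 3×3 linear system over states ≠ 1 gives exactly h = [1100/359, 0, 1110/359, 1000/359] (h[1] = 0 is the target).

h = [3.0641, 0.0000, 3.0919, 2.7855]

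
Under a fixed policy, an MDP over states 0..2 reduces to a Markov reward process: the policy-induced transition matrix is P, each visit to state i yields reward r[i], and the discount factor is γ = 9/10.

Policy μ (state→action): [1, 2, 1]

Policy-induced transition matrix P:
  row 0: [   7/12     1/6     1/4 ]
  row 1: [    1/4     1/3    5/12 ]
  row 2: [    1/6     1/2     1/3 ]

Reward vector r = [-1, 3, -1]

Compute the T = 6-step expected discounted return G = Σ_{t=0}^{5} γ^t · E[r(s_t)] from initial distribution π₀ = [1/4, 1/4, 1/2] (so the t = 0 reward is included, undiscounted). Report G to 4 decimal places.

G = 1.4152

t=0: π = [0.2500, 0.2500, 0.5000], E[r] = 0.0000, γ^t·E[r] = 0.000000, running G = 0.000000
t=1: π = [0.2917, 0.3750, 0.3333], E[r] = 0.5000, γ^t·E[r] = 0.450000, running G = 0.450000
t=2: π = [0.3194, 0.3403, 0.3403], E[r] = 0.3611, γ^t·E[r] = 0.292500, running G = 0.742500
t=3: π = [0.3281, 0.3368, 0.3351], E[r] = 0.3472, γ^t·E[r] = 0.253125, running G = 0.995625
t=4: π = [0.3315, 0.3345, 0.3341], E[r] = 0.3380, γ^t·E[r] = 0.221738, running G = 1.217363
t=5: π = [0.3326, 0.3338, 0.3336], E[r] = 0.3351, γ^t·E[r] = 0.197855, running G = 1.415218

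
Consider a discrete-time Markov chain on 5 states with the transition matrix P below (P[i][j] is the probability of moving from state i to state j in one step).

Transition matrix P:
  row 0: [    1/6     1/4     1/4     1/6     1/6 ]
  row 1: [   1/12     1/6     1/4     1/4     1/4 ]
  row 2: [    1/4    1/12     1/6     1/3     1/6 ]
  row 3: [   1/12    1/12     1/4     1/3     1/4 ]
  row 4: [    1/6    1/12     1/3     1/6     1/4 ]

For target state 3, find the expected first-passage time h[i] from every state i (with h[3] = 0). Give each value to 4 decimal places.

h = [4.5207, 4.1733, 3.8786, 0.0000, 4.5255]

First-step conditioning: h[3] = 0; for i ≠ 3, h[i] = 1 + Σ_k P[i][k]·h[k].
  h[0] = 1 + 1/6·h[0] + 1/4·h[1] + 1/4·h[2] + 1/6·h[4]
  h[1] = 1 + 1/12·h[0] + 1/6·h[1] + 1/4·h[2] + 1/4·h[4]
  h[2] = 1 + 1/4·h[0] + 1/12·h[1] + 1/6·h[2] + 1/6·h[4]
  h[4] = 1 + 1/6·h[0] + 1/12·h[1] + 1/3·h[2] + 1/4·h[4]
Solving the 4×4 linear system over states ≠ 3 gives exactly h = [22644/5009, 20904/5009, 19428/5009, 0, 22668/5009] (h[3] = 0 is the target).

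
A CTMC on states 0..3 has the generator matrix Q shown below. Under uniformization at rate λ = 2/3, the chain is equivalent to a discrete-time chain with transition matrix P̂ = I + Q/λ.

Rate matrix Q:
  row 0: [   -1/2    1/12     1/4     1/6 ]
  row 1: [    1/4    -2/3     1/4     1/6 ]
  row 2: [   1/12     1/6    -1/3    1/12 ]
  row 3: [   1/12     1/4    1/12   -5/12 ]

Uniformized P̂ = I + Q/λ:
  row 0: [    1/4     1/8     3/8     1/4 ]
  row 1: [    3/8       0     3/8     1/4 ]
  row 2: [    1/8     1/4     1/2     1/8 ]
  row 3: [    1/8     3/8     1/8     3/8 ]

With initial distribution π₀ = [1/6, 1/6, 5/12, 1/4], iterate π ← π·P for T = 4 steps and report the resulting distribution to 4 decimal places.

π = [0.2010, 0.2032, 0.3618, 0.2339]

t=0: π = [0.1667, 0.1667, 0.4167, 0.2500]
t=1: π = [0.1875, 0.2188, 0.3646, 0.2292]
t=2: π = [0.2031, 0.2005, 0.3633, 0.2331]
t=3: π = [0.2005, 0.2036, 0.3621, 0.2337]
t=4: π = [0.2010, 0.2032, 0.3618, 0.2339]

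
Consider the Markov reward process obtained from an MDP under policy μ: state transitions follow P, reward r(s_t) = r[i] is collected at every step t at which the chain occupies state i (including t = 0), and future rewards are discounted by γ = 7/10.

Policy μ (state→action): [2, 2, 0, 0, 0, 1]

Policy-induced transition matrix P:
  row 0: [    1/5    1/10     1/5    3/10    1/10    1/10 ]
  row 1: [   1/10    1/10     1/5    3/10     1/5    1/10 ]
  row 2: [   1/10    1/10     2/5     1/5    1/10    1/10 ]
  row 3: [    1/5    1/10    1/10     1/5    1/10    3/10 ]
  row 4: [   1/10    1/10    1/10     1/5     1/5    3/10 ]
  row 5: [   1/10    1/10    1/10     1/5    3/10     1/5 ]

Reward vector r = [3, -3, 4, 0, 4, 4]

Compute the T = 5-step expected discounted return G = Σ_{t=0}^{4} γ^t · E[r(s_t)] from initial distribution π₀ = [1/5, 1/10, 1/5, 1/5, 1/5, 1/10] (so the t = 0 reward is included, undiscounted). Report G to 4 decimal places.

t=0: π = [0.2000, 0.1000, 0.2000, 0.2000, 0.2000, 0.1000], E[r] = 2.3000, γ^t·E[r] = 2.300000, running G = 2.300000
t=1: π = [0.1400, 0.1000, 0.1900, 0.2300, 0.1500, 0.1900], E[r] = 2.2400, γ^t·E[r] = 1.568000, running G = 3.868000
t=2: π = [0.1370, 0.1000, 0.1810, 0.2240, 0.1630, 0.1950], E[r] = 2.2670, γ^t·E[r] = 1.110830, running G = 4.978830
t=3: π = [0.1361, 0.1000, 0.1780, 0.2237, 0.1653, 0.1969], E[r] = 2.2691, γ^t·E[r] = 0.778301, running G = 5.757131
t=4: π = [0.1360, 0.1000, 0.1770, 0.2236, 0.1659, 0.1975], E[r] = 2.2696, γ^t·E[r] = 0.544926, running G = 6.302057

G = 6.3021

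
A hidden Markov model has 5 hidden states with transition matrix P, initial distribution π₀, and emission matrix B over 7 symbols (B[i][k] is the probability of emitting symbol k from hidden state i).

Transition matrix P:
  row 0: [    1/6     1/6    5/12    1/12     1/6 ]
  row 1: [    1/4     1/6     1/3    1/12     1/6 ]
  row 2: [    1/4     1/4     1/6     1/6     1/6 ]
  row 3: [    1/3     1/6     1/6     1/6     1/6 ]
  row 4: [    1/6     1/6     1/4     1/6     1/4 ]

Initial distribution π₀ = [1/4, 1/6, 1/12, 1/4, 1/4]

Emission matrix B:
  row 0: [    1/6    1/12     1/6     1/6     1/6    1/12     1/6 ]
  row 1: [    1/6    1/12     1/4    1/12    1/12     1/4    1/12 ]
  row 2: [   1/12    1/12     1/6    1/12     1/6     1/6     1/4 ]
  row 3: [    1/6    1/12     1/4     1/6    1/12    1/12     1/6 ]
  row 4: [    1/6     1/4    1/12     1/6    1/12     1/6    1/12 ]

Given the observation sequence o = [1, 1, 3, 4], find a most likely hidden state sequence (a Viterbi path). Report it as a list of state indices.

path = [4, 4, 0, 2]

t=0: δ = [2.083e-02, 1.389e-02, 6.944e-03, 2.083e-02, 6.250e-02]  (obs o_0=1)
t=1: δ = [8.681e-04, 8.681e-04, 1.302e-03, 8.681e-04, 3.906e-03]  ψ = [4, 4, 4, 4, 4]  (obs o_1=1)
t=2: δ = [1.085e-04, 5.425e-05, 8.138e-05, 1.085e-04, 1.628e-04]  ψ = [4, 4, 4, 4, 4]  (obs o_2=3)
t=3: δ = [6.028e-06, 2.261e-06, 7.535e-06, 2.261e-06, 3.391e-06]  ψ = [3, 4, 0, 4, 4]  (obs o_3=4)
backtrack: best end state = 2; path = [4, 4, 0, 2]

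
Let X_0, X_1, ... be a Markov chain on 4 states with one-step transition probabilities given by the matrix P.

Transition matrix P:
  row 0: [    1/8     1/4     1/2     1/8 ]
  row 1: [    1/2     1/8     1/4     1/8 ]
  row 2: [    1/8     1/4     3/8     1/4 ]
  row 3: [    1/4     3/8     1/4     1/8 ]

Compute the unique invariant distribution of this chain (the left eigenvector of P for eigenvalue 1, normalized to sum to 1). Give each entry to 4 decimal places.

Balance equations π_j = Σ_i π_i·P[i][j]:
  π_0 = 1/8·π_0 + 1/2·π_1 + 1/8·π_2 + 1/4·π_3
  π_1 = 1/4·π_0 + 1/8·π_1 + 1/4·π_2 + 3/8·π_3
  π_2 = 1/2·π_0 + 1/4·π_1 + 3/8·π_2 + 1/4·π_3
  normalize: π_0 + π_1 + π_2 + π_3 = 1
Solving the linear system gives exactly π = [79/334, 161/668, 59/167, 113/668].

π = [0.2365, 0.2410, 0.3533, 0.1692]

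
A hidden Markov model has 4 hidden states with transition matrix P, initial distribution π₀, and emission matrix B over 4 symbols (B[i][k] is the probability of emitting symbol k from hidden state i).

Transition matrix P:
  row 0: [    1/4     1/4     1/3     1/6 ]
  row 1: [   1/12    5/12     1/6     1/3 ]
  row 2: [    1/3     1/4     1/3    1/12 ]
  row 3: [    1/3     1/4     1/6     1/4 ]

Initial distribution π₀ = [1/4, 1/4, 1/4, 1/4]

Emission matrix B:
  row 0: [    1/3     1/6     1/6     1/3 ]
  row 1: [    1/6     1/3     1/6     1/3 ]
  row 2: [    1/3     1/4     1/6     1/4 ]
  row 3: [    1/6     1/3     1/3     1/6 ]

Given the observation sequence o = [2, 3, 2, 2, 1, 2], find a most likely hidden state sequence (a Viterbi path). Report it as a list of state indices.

path = [3, 1, 3, 3, 1, 3]

t=0: δ = [4.167e-02, 4.167e-02, 4.167e-02, 8.333e-02]  (obs o_0=2)
t=1: δ = [9.259e-03, 6.944e-03, 3.472e-03, 3.472e-03]  ψ = [3, 3, 0, 3]  (obs o_1=3)
t=2: δ = [3.858e-04, 4.823e-04, 5.144e-04, 7.716e-04]  ψ = [0, 1, 0, 1]  (obs o_2=2)
t=3: δ = [4.287e-05, 3.349e-05, 2.858e-05, 6.430e-05]  ψ = [3, 1, 2, 3]  (obs o_3=2)
t=4: δ = [3.572e-06, 5.358e-06, 3.572e-06, 5.358e-06]  ψ = [3, 3, 0, 3]  (obs o_4=1)
t=5: δ = [2.977e-07, 3.721e-07, 1.985e-07, 5.954e-07]  ψ = [3, 1, 0, 1]  (obs o_5=2)
backtrack: best end state = 3; path = [3, 1, 3, 3, 1, 3]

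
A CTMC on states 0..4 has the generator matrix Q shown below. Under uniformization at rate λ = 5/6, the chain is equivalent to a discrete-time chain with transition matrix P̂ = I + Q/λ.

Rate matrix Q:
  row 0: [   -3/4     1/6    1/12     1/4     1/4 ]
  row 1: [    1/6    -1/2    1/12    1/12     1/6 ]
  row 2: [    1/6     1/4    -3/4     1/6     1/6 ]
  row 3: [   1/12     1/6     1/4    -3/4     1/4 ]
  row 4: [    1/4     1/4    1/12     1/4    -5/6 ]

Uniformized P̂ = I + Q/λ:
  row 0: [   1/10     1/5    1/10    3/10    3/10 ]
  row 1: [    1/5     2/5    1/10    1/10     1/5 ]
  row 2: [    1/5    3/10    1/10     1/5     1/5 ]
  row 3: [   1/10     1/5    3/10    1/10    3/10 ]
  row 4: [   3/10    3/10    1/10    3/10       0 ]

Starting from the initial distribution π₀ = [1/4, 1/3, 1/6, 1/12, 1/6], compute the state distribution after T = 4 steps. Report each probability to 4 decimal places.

π = [0.1825, 0.2919, 0.1380, 0.1898, 0.1978]

t=0: π = [0.2500, 0.3333, 0.1667, 0.0833, 0.1667]
t=1: π = [0.1833, 0.3000, 0.1167, 0.2000, 0.2000]
t=2: π = [0.1817, 0.2917, 0.1400, 0.1883, 0.1983]
t=3: π = [0.1828, 0.2922, 0.1377, 0.1900, 0.1973]
t=4: π = [0.1825, 0.2919, 0.1380, 0.1898, 0.1978]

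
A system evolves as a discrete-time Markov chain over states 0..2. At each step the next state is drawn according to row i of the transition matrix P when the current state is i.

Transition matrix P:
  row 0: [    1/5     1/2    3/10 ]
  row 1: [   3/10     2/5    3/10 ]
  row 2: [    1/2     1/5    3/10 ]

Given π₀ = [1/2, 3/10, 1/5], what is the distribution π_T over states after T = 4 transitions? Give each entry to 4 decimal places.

t=0: π = [0.5000, 0.3000, 0.2000]
t=1: π = [0.2900, 0.4100, 0.3000]
t=2: π = [0.3310, 0.3690, 0.3000]
t=3: π = [0.3269, 0.3731, 0.3000]
t=4: π = [0.3273, 0.3727, 0.3000]

π = [0.3273, 0.3727, 0.3000]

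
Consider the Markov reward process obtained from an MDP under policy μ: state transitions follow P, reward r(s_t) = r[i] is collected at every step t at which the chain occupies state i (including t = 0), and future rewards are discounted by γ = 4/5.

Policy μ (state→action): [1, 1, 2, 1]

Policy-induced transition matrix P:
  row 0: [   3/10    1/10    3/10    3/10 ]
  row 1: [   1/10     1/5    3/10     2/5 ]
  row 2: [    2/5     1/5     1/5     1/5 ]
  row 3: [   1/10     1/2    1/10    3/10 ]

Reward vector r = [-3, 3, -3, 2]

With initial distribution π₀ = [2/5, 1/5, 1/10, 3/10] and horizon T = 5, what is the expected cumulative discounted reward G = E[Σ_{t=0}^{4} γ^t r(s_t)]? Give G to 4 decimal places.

G = -0.0324

t=0: π = [0.4000, 0.2000, 0.1000, 0.3000], E[r] = -0.3000, γ^t·E[r] = -0.300000, running G = -0.300000
t=1: π = [0.2100, 0.2500, 0.2300, 0.3100], E[r] = 0.0500, γ^t·E[r] = 0.040000, running G = -0.260000
t=2: π = [0.2110, 0.2720, 0.2150, 0.3020], E[r] = 0.1420, γ^t·E[r] = 0.090880, running G = -0.169120
t=3: π = [0.2067, 0.2695, 0.2181, 0.3057], E[r] = 0.1455, γ^t·E[r] = 0.074496, running G = -0.094624
t=4: π = [0.2068, 0.2710, 0.2171, 0.3051], E[r] = 0.1519, γ^t·E[r] = 0.062235, running G = -0.032389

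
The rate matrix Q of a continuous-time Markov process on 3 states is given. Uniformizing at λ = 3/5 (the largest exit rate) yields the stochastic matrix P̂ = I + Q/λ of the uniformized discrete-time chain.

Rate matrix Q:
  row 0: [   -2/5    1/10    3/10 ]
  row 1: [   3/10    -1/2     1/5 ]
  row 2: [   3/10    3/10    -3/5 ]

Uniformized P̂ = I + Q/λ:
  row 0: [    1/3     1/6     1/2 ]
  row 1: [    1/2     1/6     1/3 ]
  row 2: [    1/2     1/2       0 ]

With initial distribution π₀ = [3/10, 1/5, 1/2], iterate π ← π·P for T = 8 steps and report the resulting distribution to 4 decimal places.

t=0: π = [0.3000, 0.2000, 0.5000]
t=1: π = [0.4500, 0.3333, 0.2167]
t=2: π = [0.4250, 0.2389, 0.3361]
t=3: π = [0.4292, 0.2787, 0.2921]
t=4: π = [0.4285, 0.2640, 0.3075]
t=5: π = [0.4286, 0.2692, 0.3023]
t=6: π = [0.4286, 0.2674, 0.3040]
t=7: π = [0.4286, 0.2680, 0.3034]
t=8: π = [0.4286, 0.2678, 0.3036]

π = [0.4286, 0.2678, 0.3036]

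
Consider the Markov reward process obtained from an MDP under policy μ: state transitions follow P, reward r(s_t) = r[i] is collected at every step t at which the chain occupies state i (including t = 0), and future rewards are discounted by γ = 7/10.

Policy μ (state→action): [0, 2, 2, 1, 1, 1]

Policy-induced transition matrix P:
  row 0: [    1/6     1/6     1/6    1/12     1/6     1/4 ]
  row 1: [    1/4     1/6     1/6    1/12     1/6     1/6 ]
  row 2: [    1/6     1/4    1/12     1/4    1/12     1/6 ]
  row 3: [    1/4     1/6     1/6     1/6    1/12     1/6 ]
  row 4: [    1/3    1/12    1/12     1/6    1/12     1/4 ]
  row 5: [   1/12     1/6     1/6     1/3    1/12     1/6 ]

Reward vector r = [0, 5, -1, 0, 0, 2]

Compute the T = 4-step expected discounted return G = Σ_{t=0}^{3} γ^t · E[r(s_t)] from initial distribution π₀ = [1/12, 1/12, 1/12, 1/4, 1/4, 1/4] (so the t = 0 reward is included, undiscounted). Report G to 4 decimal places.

t=0: π = [0.0833, 0.0833, 0.0833, 0.2500, 0.2500, 0.2500], E[r] = 0.8333, γ^t·E[r] = 0.833333, running G = 0.833333
t=1: π = [0.2153, 0.1528, 0.1389, 0.2014, 0.0972, 0.1944], E[r] = 1.0139, γ^t·E[r] = 0.709722, running G = 1.543056
t=2: π = [0.1962, 0.1701, 0.1470, 0.1800, 0.1140, 0.1927], E[r] = 1.0891, γ^t·E[r] = 0.533669, running G = 2.076725
t=3: π = [0.1988, 0.1694, 0.1449, 0.1805, 0.1139, 0.1925], E[r] = 1.0872, γ^t·E[r] = 0.372907, running G = 2.449631

G = 2.4496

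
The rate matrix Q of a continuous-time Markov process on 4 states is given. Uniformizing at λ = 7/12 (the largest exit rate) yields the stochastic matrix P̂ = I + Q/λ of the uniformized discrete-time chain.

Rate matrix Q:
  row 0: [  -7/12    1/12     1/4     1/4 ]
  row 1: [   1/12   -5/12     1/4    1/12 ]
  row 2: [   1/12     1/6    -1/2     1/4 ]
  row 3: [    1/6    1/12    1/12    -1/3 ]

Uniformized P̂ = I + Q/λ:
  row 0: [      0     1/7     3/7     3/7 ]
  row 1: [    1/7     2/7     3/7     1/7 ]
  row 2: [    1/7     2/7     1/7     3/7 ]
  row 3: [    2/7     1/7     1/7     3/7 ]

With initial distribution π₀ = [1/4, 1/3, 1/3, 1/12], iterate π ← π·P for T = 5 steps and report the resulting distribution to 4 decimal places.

t=0: π = [0.2500, 0.3333, 0.3333, 0.0833]
t=1: π = [0.1190, 0.2381, 0.3095, 0.3333]
t=2: π = [0.1735, 0.2211, 0.2449, 0.3605]
t=3: π = [0.1696, 0.2094, 0.2556, 0.3654]
t=4: π = [0.1708, 0.2093, 0.2511, 0.3687]
t=5: π = [0.1711, 0.2086, 0.2515, 0.3688]

π = [0.1711, 0.2086, 0.2515, 0.3688]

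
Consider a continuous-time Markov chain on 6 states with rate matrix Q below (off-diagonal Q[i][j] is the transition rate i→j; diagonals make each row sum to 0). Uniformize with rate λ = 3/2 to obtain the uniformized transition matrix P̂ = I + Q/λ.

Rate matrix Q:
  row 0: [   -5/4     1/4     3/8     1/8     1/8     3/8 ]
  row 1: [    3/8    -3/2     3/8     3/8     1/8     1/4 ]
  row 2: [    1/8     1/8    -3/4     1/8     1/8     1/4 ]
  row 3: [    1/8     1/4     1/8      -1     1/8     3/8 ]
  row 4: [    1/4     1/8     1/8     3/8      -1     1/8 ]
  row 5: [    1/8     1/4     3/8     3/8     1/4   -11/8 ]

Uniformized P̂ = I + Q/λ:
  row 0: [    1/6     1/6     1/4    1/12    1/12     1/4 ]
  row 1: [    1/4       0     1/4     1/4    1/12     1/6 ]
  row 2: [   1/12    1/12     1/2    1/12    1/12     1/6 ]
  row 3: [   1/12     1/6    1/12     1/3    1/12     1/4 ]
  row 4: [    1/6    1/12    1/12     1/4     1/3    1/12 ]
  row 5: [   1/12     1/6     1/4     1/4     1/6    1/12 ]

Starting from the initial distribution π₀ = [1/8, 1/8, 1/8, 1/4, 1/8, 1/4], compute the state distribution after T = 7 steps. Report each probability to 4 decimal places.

t=0: π = [0.1250, 0.1250, 0.1250, 0.2500, 0.1250, 0.2500]
t=1: π = [0.1250, 0.1250, 0.2188, 0.2292, 0.1354, 0.1667]
t=2: π = [0.1259, 0.1163, 0.2439, 0.2118, 0.1311, 0.1710]
t=3: π = [0.1241, 0.1160, 0.2538, 0.2060, 0.1304, 0.1696]
t=4: π = [0.1239, 0.1153, 0.2574, 0.2042, 0.1301, 0.1692]
t=5: π = [0.1237, 0.1152, 0.2586, 0.2035, 0.1299, 0.1691]
t=6: π = [0.1237, 0.1151, 0.2591, 0.2032, 0.1299, 0.1690]
t=7: π = [0.1236, 0.1151, 0.2592, 0.2031, 0.1299, 0.1690]

π = [0.1236, 0.1151, 0.2592, 0.2031, 0.1299, 0.1690]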